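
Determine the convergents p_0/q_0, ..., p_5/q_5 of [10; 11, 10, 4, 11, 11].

10/1, 111/11, 1120/111, 4591/455, 51621/5116, 572422/56731

Using the convergent recurrence p_i = a_i*p_{i-1} + p_{i-2}, q_i = a_i*q_{i-1} + q_{i-2} with p_{-2}=0, p_{-1}=1, q_{-2}=1, q_{-1}=0:
  i=0: a_0=10, p_0 = 10*1 + 0 = 10, q_0 = 10*0 + 1 = 1.
  i=1: a_1=11, p_1 = 11*10 + 1 = 111, q_1 = 11*1 + 0 = 11.
  i=2: a_2=10, p_2 = 10*111 + 10 = 1120, q_2 = 10*11 + 1 = 111.
  i=3: a_3=4, p_3 = 4*1120 + 111 = 4591, q_3 = 4*111 + 11 = 455.
  i=4: a_4=11, p_4 = 11*4591 + 1120 = 51621, q_4 = 11*455 + 111 = 5116.
  i=5: a_5=11, p_5 = 11*51621 + 4591 = 572422, q_5 = 11*5116 + 455 = 56731.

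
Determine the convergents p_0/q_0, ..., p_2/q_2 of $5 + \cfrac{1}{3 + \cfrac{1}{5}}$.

Using the convergent recurrence p_i = a_i*p_{i-1} + p_{i-2}, q_i = a_i*q_{i-1} + q_{i-2} with p_{-2}=0, p_{-1}=1, q_{-2}=1, q_{-1}=0:
  i=0: a_0=5, p_0 = 5*1 + 0 = 5, q_0 = 5*0 + 1 = 1.
  i=1: a_1=3, p_1 = 3*5 + 1 = 16, q_1 = 3*1 + 0 = 3.
  i=2: a_2=5, p_2 = 5*16 + 5 = 85, q_2 = 5*3 + 1 = 16.

5/1, 16/3, 85/16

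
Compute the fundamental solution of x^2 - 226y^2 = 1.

(x, y) = (451, 30)

First expand sqrt(226) as a continued fraction. With x_i = (sqrt(226) + m_i)/d_i and (m_0, d_0) = (0, 1): a_0 = floor(sqrt(226)) = 15, since 15^2 = 225 <= 226 < 256 = 16^2.
Iterate m_{i+1} = d_i*a_i - m_i, d_{i+1} = (226 - m_{i+1}^2)/d_i, a_{i+1} = floor((a_0 + m_{i+1})/d_{i+1}):
  m_1 = 1*15 - 0 = 15, d_1 = (226 - 15^2)/1 = 1/1 = 1, a_1 = floor((15 + 15)/1) = 30.
  m_2 = 1*30 - 15 = 15, d_2 = (226 - 15^2)/1 = 1/1 = 1: (m_2, d_2) = (m_1, d_1) = (15, 1), so from here the quotient a_1 repeats; the period length is 1.
So sqrt(226) = [15; (30)] with period length k = 1.
k is odd, so (p_{k-1}, q_{k-1}) only solves x^2 - 226y^2 = -1 and the fundamental solution of x^2 - 226y^2 = 1 is (p_{2k-1}, q_{2k-1}) = (p_1, q_1); compute convergents through index 1, running through the period twice.
Convergents (p_i = a_i*p_{i-1} + p_{i-2}, q_i = a_i*q_{i-1} + q_{i-2} with p_{-2}=0, p_{-1}=1, q_{-2}=1, q_{-1}=0):
  i=0: a_0=15, p_0 = 15*1 + 0 = 15, q_0 = 15*0 + 1 = 1.
  i=1: a_1=30, p_1 = 30*15 + 1 = 451, q_1 = 30*1 + 0 = 30.
Indeed p_0^2 - 226*q_0^2 = 225 - 226 = -1, not +1.
Check: 451^2 - 226*30^2 = 203401 - 203400 = 1, so (x, y) = (451, 30) solves the equation, and by the theorem it is the least positive solution.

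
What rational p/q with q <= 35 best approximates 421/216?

39/20

Expand x = 421/216 as a continued fraction with the Euclidean algorithm:
  421 = 1*216 + 205, so a_0 = 1.
  216 = 1*205 + 11, so a_1 = 1.
  205 = 18*11 + 7, so a_2 = 18.
  11 = 1*7 + 4, so a_3 = 1.
  7 = 1*4 + 3, so a_4 = 1.
  4 = 1*3 + 1, so a_5 = 1.
  3 = 3*1 + 0, so a_6 = 3.
so x = [1; 1, 18, 1, 1, 1, 3].
Convergents (p_i = a_i*p_{i-1} + p_{i-2}, q_i = a_i*q_{i-1} + q_{i-2} with p_{-2}=0, p_{-1}=1, q_{-2}=1, q_{-1}=0), until the denominator exceeds 35:
  i=0: a_0=1, p_0 = 1*1 + 0 = 1, q_0 = 1*0 + 1 = 1.
  i=1: a_1=1, p_1 = 1*1 + 1 = 2, q_1 = 1*1 + 0 = 1.
  i=2: a_2=18, p_2 = 18*2 + 1 = 37, q_2 = 18*1 + 1 = 19.
  i=3: a_3=1, p_3 = 1*37 + 2 = 39, q_3 = 1*19 + 1 = 20.
  i=4: a_4=1, p_4 = 1*39 + 37 = 76, q_4 = 1*20 + 19 = 39.
q_4 = 39 > 35, so the last convergent with denominator <= 35 is p_3/q_3 = 39/20.
The closest fraction with denominator <= 35 is either p_3/q_3 or the intermediate fraction (k*p_3 + p_2)/(k*q_3 + q_2) with the largest k >= 1 whose denominator stays <= 35; these approach x as k grows, and every other convergent or intermediate fraction in range is farther away.
Largest k: floor((35 - q_2)/q_3) = floor((35 - 19)/20) = 0.
Since k = 0, no intermediate fraction beyond p_3/q_3 has denominator <= 35, so the convergent 39/20 is the closest (its error is |421*20 - 39*216|/(216*20) = 4/4320).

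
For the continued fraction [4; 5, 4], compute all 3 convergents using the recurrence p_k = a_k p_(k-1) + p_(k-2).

4/1, 21/5, 88/21

Using the convergent recurrence p_i = a_i*p_{i-1} + p_{i-2}, q_i = a_i*q_{i-1} + q_{i-2} with p_{-2}=0, p_{-1}=1, q_{-2}=1, q_{-1}=0:
  i=0: a_0=4, p_0 = 4*1 + 0 = 4, q_0 = 4*0 + 1 = 1.
  i=1: a_1=5, p_1 = 5*4 + 1 = 21, q_1 = 5*1 + 0 = 5.
  i=2: a_2=4, p_2 = 4*21 + 4 = 88, q_2 = 4*5 + 1 = 21.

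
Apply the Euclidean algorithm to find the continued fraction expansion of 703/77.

Run the Euclidean algorithm on 703 and 77; the successive quotients are the partial quotients a_0, a_1, ... (each step inverts the fractional part left over by the previous one):
  703 = 9*77 + 10, so a_0 = 9.
  77 = 7*10 + 7, so a_1 = 7.
  10 = 1*7 + 3, so a_2 = 1.
  7 = 2*3 + 1, so a_3 = 2.
  3 = 3*1 + 0, so a_4 = 3.
The remainder reaches 0 after 5 divisions, so the expansion has 5 partial quotients, read off in order.

[9; 7, 1, 2, 3]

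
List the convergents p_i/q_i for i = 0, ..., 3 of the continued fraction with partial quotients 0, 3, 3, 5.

0/1, 1/3, 3/10, 16/53

Using the convergent recurrence p_i = a_i*p_{i-1} + p_{i-2}, q_i = a_i*q_{i-1} + q_{i-2} with p_{-2}=0, p_{-1}=1, q_{-2}=1, q_{-1}=0:
  i=0: a_0=0, p_0 = 0*1 + 0 = 0, q_0 = 0*0 + 1 = 1.
  i=1: a_1=3, p_1 = 3*0 + 1 = 1, q_1 = 3*1 + 0 = 3.
  i=2: a_2=3, p_2 = 3*1 + 0 = 3, q_2 = 3*3 + 1 = 10.
  i=3: a_3=5, p_3 = 5*3 + 1 = 16, q_3 = 5*10 + 3 = 53.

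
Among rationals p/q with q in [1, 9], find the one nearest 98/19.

Expand x = 98/19 as a continued fraction with the Euclidean algorithm:
  98 = 5*19 + 3, so a_0 = 5.
  19 = 6*3 + 1, so a_1 = 6.
  3 = 3*1 + 0, so a_2 = 3.
so x = [5; 6, 3].
Convergents (p_i = a_i*p_{i-1} + p_{i-2}, q_i = a_i*q_{i-1} + q_{i-2} with p_{-2}=0, p_{-1}=1, q_{-2}=1, q_{-1}=0), until the denominator exceeds 9:
  i=0: a_0=5, p_0 = 5*1 + 0 = 5, q_0 = 5*0 + 1 = 1.
  i=1: a_1=6, p_1 = 6*5 + 1 = 31, q_1 = 6*1 + 0 = 6.
  i=2: a_2=3, p_2 = 3*31 + 5 = 98, q_2 = 3*6 + 1 = 19.
q_2 = 19 > 9, so the last convergent with denominator <= 9 is p_1/q_1 = 31/6.
The closest fraction with denominator <= 9 is either p_1/q_1 or the intermediate fraction (k*p_1 + p_0)/(k*q_1 + q_0) with the largest k >= 1 whose denominator stays <= 9; these approach x as k grows, and every other convergent or intermediate fraction in range is farther away.
Largest k: floor((9 - q_0)/q_1) = floor((9 - 1)/6) = 1.
That gives (1*31 + 5)/(1*6 + 1) = 36/7.
Compare the errors: |x - 31/6| = |98*6 - 31*19|/(19*6) = 1/114, and |x - 36/7| = |98*7 - 36*19|/(19*7) = 2/133.
Cross-multiplying, 1*133 = 133 < 228 = 2*114, so 1/114 is smaller: the convergent 31/6 is closer to x than 36/7.

31/6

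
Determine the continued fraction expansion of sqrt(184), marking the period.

[13; (1, 1, 3, 2, 1, 2, 1, 2, 3, 1, 1, 26)]

Write x_i = (sqrt(184) + m_i)/d_i with (m_0, d_0) = (0, 1). a_0 = floor(sqrt(184)) = 13, since 13^2 = 169 <= 184 < 196 = 14^2.
Iterate m_{i+1} = d_i*a_i - m_i, d_{i+1} = (184 - m_{i+1}^2)/d_i, a_{i+1} = floor((a_0 + m_{i+1})/d_{i+1}):
  m_1 = 1*13 - 0 = 13, d_1 = (184 - 13^2)/1 = 15/1 = 15, a_1 = floor((13 + 13)/15) = 1.
  m_2 = 15*1 - 13 = 2, d_2 = (184 - 2^2)/15 = 180/15 = 12, a_2 = floor((13 + 2)/12) = 1.
  m_3 = 12*1 - 2 = 10, d_3 = (184 - 10^2)/12 = 84/12 = 7, a_3 = floor((13 + 10)/7) = 3.
  m_4 = 7*3 - 10 = 11, d_4 = (184 - 11^2)/7 = 63/7 = 9, a_4 = floor((13 + 11)/9) = 2.
  m_5 = 9*2 - 11 = 7, d_5 = (184 - 7^2)/9 = 135/9 = 15, a_5 = floor((13 + 7)/15) = 1.
  m_6 = 15*1 - 7 = 8, d_6 = (184 - 8^2)/15 = 120/15 = 8, a_6 = floor((13 + 8)/8) = 2.
  m_7 = 8*2 - 8 = 8, d_7 = (184 - 8^2)/8 = 120/8 = 15, a_7 = floor((13 + 8)/15) = 1.
  m_8 = 15*1 - 8 = 7, d_8 = (184 - 7^2)/15 = 135/15 = 9, a_8 = floor((13 + 7)/9) = 2.
  m_9 = 9*2 - 7 = 11, d_9 = (184 - 11^2)/9 = 63/9 = 7, a_9 = floor((13 + 11)/7) = 3.
  m_10 = 7*3 - 11 = 10, d_10 = (184 - 10^2)/7 = 84/7 = 12, a_10 = floor((13 + 10)/12) = 1.
  m_11 = 12*1 - 10 = 2, d_11 = (184 - 2^2)/12 = 180/12 = 15, a_11 = floor((13 + 2)/15) = 1.
  m_12 = 15*1 - 2 = 13, d_12 = (184 - 13^2)/15 = 15/15 = 1, a_12 = floor((13 + 13)/1) = 26.
  m_13 = 1*26 - 13 = 13, d_13 = (184 - 13^2)/1 = 15/1 = 15: (m_13, d_13) = (m_1, d_1) = (13, 15), so from here the quotients repeat a_1, ..., a_12; the period length is 12.
Hence the expansion of sqrt(184) is a_0 = 13 followed by the repeating block 1, 1, 3, 2, 1, 2, 1, 2, 3, 1, 1, 26 (period 12).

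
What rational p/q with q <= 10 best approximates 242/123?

2/1

Expand x = 242/123 as a continued fraction with the Euclidean algorithm:
  242 = 1*123 + 119, so a_0 = 1.
  123 = 1*119 + 4, so a_1 = 1.
  119 = 29*4 + 3, so a_2 = 29.
  4 = 1*3 + 1, so a_3 = 1.
  3 = 3*1 + 0, so a_4 = 3.
so x = [1; 1, 29, 1, 3].
Convergents (p_i = a_i*p_{i-1} + p_{i-2}, q_i = a_i*q_{i-1} + q_{i-2} with p_{-2}=0, p_{-1}=1, q_{-2}=1, q_{-1}=0), until the denominator exceeds 10:
  i=0: a_0=1, p_0 = 1*1 + 0 = 1, q_0 = 1*0 + 1 = 1.
  i=1: a_1=1, p_1 = 1*1 + 1 = 2, q_1 = 1*1 + 0 = 1.
  i=2: a_2=29, p_2 = 29*2 + 1 = 59, q_2 = 29*1 + 1 = 30.
q_2 = 30 > 10, so the last convergent with denominator <= 10 is p_1/q_1 = 2/1.
The closest fraction with denominator <= 10 is either p_1/q_1 or the intermediate fraction (k*p_1 + p_0)/(k*q_1 + q_0) with the largest k >= 1 whose denominator stays <= 10; these approach x as k grows, and every other convergent or intermediate fraction in range is farther away.
Largest k: floor((10 - q_0)/q_1) = floor((10 - 1)/1) = 9.
That gives (9*2 + 1)/(9*1 + 1) = 19/10.
Compare the errors: |x - 2/1| = |242*1 - 2*123|/(123*1) = 4/123, and |x - 19/10| = |242*10 - 19*123|/(123*10) = 83/1230.
Cross-multiplying, 4*1230 = 4920 < 10209 = 83*123, so 4/123 is smaller: the convergent 2/1 is closer to x than 19/10.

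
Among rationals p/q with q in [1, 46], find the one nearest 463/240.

Expand x = 463/240 as a continued fraction with the Euclidean algorithm:
  463 = 1*240 + 223, so a_0 = 1.
  240 = 1*223 + 17, so a_1 = 1.
  223 = 13*17 + 2, so a_2 = 13.
  17 = 8*2 + 1, so a_3 = 8.
  2 = 2*1 + 0, so a_4 = 2.
so x = [1; 1, 13, 8, 2].
Convergents (p_i = a_i*p_{i-1} + p_{i-2}, q_i = a_i*q_{i-1} + q_{i-2} with p_{-2}=0, p_{-1}=1, q_{-2}=1, q_{-1}=0), until the denominator exceeds 46:
  i=0: a_0=1, p_0 = 1*1 + 0 = 1, q_0 = 1*0 + 1 = 1.
  i=1: a_1=1, p_1 = 1*1 + 1 = 2, q_1 = 1*1 + 0 = 1.
  i=2: a_2=13, p_2 = 13*2 + 1 = 27, q_2 = 13*1 + 1 = 14.
  i=3: a_3=8, p_3 = 8*27 + 2 = 218, q_3 = 8*14 + 1 = 113.
q_3 = 113 > 46, so the last convergent with denominator <= 46 is p_2/q_2 = 27/14.
The closest fraction with denominator <= 46 is either p_2/q_2 or the intermediate fraction (k*p_2 + p_1)/(k*q_2 + q_1) with the largest k >= 1 whose denominator stays <= 46; these approach x as k grows, and every other convergent or intermediate fraction in range is farther away.
Largest k: floor((46 - q_1)/q_2) = floor((46 - 1)/14) = 3.
That gives (3*27 + 2)/(3*14 + 1) = 83/43.
Compare the errors: |x - 27/14| = |463*14 - 27*240|/(240*14) = 2/3360, and |x - 83/43| = |463*43 - 83*240|/(240*43) = 11/10320.
Cross-multiplying, 2*10320 = 20640 < 36960 = 11*3360, so 2/3360 is smaller: the convergent 27/14 is closer to x than 83/43.

27/14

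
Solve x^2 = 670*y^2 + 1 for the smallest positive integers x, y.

First expand sqrt(670) as a continued fraction. With x_i = (sqrt(670) + m_i)/d_i and (m_0, d_0) = (0, 1): a_0 = floor(sqrt(670)) = 25, since 25^2 = 625 <= 670 < 676 = 26^2.
Iterate m_{i+1} = d_i*a_i - m_i, d_{i+1} = (670 - m_{i+1}^2)/d_i, a_{i+1} = floor((a_0 + m_{i+1})/d_{i+1}):
  m_1 = 1*25 - 0 = 25, d_1 = (670 - 25^2)/1 = 45/1 = 45, a_1 = floor((25 + 25)/45) = 1.
  m_2 = 45*1 - 25 = 20, d_2 = (670 - 20^2)/45 = 270/45 = 6, a_2 = floor((25 + 20)/6) = 7.
  m_3 = 6*7 - 20 = 22, d_3 = (670 - 22^2)/6 = 186/6 = 31, a_3 = floor((25 + 22)/31) = 1.
  m_4 = 31*1 - 22 = 9, d_4 = (670 - 9^2)/31 = 589/31 = 19, a_4 = floor((25 + 9)/19) = 1.
  m_5 = 19*1 - 9 = 10, d_5 = (670 - 10^2)/19 = 570/19 = 30, a_5 = floor((25 + 10)/30) = 1.
  m_6 = 30*1 - 10 = 20, d_6 = (670 - 20^2)/30 = 270/30 = 9, a_6 = floor((25 + 20)/9) = 5.
  m_7 = 9*5 - 20 = 25, d_7 = (670 - 25^2)/9 = 45/9 = 5, a_7 = floor((25 + 25)/5) = 10.
  m_8 = 5*10 - 25 = 25, d_8 = (670 - 25^2)/5 = 45/5 = 9, a_8 = floor((25 + 25)/9) = 5.
  m_9 = 9*5 - 25 = 20, d_9 = (670 - 20^2)/9 = 270/9 = 30, a_9 = floor((25 + 20)/30) = 1.
  m_10 = 30*1 - 20 = 10, d_10 = (670 - 10^2)/30 = 570/30 = 19, a_10 = floor((25 + 10)/19) = 1.
  m_11 = 19*1 - 10 = 9, d_11 = (670 - 9^2)/19 = 589/19 = 31, a_11 = floor((25 + 9)/31) = 1.
  m_12 = 31*1 - 9 = 22, d_12 = (670 - 22^2)/31 = 186/31 = 6, a_12 = floor((25 + 22)/6) = 7.
  m_13 = 6*7 - 22 = 20, d_13 = (670 - 20^2)/6 = 270/6 = 45, a_13 = floor((25 + 20)/45) = 1.
  m_14 = 45*1 - 20 = 25, d_14 = (670 - 25^2)/45 = 45/45 = 1, a_14 = floor((25 + 25)/1) = 50.
  m_15 = 1*50 - 25 = 25, d_15 = (670 - 25^2)/1 = 45/1 = 45: (m_15, d_15) = (m_1, d_1) = (25, 45), so from here the quotients repeat a_1, ..., a_14; the period length is 14.
So sqrt(670) = [25; (1, 7, 1, 1, 1, 5, 10, 5, 1, 1, 1, 7, 1, 50)] with period length k = 14.
k is even, so the fundamental solution of x^2 - 670y^2 = 1 is (p_{k-1}, q_{k-1}) = (p_13, q_13); compute convergents through index 13.
Convergents (p_i = a_i*p_{i-1} + p_{i-2}, q_i = a_i*q_{i-1} + q_{i-2} with p_{-2}=0, p_{-1}=1, q_{-2}=1, q_{-1}=0):
  i=0: a_0=25, p_0 = 25*1 + 0 = 25, q_0 = 25*0 + 1 = 1.
  i=1: a_1=1, p_1 = 1*25 + 1 = 26, q_1 = 1*1 + 0 = 1.
  i=2: a_2=7, p_2 = 7*26 + 25 = 207, q_2 = 7*1 + 1 = 8.
  i=3: a_3=1, p_3 = 1*207 + 26 = 233, q_3 = 1*8 + 1 = 9.
  i=4: a_4=1, p_4 = 1*233 + 207 = 440, q_4 = 1*9 + 8 = 17.
  i=5: a_5=1, p_5 = 1*440 + 233 = 673, q_5 = 1*17 + 9 = 26.
  i=6: a_6=5, p_6 = 5*673 + 440 = 3805, q_6 = 5*26 + 17 = 147.
  i=7: a_7=10, p_7 = 10*3805 + 673 = 38723, q_7 = 10*147 + 26 = 1496.
  i=8: a_8=5, p_8 = 5*38723 + 3805 = 197420, q_8 = 5*1496 + 147 = 7627.
  i=9: a_9=1, p_9 = 1*197420 + 38723 = 236143, q_9 = 1*7627 + 1496 = 9123.
  i=10: a_10=1, p_10 = 1*236143 + 197420 = 433563, q_10 = 1*9123 + 7627 = 16750.
  i=11: a_11=1, p_11 = 1*433563 + 236143 = 669706, q_11 = 1*16750 + 9123 = 25873.
  i=12: a_12=7, p_12 = 7*669706 + 433563 = 5121505, q_12 = 7*25873 + 16750 = 197861.
  i=13: a_13=1, p_13 = 1*5121505 + 669706 = 5791211, q_13 = 1*197861 + 25873 = 223734.
Check: 5791211^2 - 670*223734^2 = 33538124846521 - 33538124846520 = 1, so (x, y) = (5791211, 223734) solves the equation, and by the theorem it is the least positive solution.

(x, y) = (5791211, 223734)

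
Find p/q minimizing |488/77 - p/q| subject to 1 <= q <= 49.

Expand x = 488/77 as a continued fraction with the Euclidean algorithm:
  488 = 6*77 + 26, so a_0 = 6.
  77 = 2*26 + 25, so a_1 = 2.
  26 = 1*25 + 1, so a_2 = 1.
  25 = 25*1 + 0, so a_3 = 25.
so x = [6; 2, 1, 25].
Convergents (p_i = a_i*p_{i-1} + p_{i-2}, q_i = a_i*q_{i-1} + q_{i-2} with p_{-2}=0, p_{-1}=1, q_{-2}=1, q_{-1}=0), until the denominator exceeds 49:
  i=0: a_0=6, p_0 = 6*1 + 0 = 6, q_0 = 6*0 + 1 = 1.
  i=1: a_1=2, p_1 = 2*6 + 1 = 13, q_1 = 2*1 + 0 = 2.
  i=2: a_2=1, p_2 = 1*13 + 6 = 19, q_2 = 1*2 + 1 = 3.
  i=3: a_3=25, p_3 = 25*19 + 13 = 488, q_3 = 25*3 + 2 = 77.
q_3 = 77 > 49, so the last convergent with denominator <= 49 is p_2/q_2 = 19/3.
The closest fraction with denominator <= 49 is either p_2/q_2 or the intermediate fraction (k*p_2 + p_1)/(k*q_2 + q_1) with the largest k >= 1 whose denominator stays <= 49; these approach x as k grows, and every other convergent or intermediate fraction in range is farther away.
Largest k: floor((49 - q_1)/q_2) = floor((49 - 2)/3) = 15.
That gives (15*19 + 13)/(15*3 + 2) = 298/47.
Compare the errors: |x - 19/3| = |488*3 - 19*77|/(77*3) = 1/231, and |x - 298/47| = |488*47 - 298*77|/(77*47) = 10/3619.
Cross-multiplying, 10*231 = 2310 < 3619 = 1*3619, so 10/3619 is smaller: the intermediate fraction 298/47 is closer to x than 19/3.

298/47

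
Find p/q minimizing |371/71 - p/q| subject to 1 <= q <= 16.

Expand x = 371/71 as a continued fraction with the Euclidean algorithm:
  371 = 5*71 + 16, so a_0 = 5.
  71 = 4*16 + 7, so a_1 = 4.
  16 = 2*7 + 2, so a_2 = 2.
  7 = 3*2 + 1, so a_3 = 3.
  2 = 2*1 + 0, so a_4 = 2.
so x = [5; 4, 2, 3, 2].
Convergents (p_i = a_i*p_{i-1} + p_{i-2}, q_i = a_i*q_{i-1} + q_{i-2} with p_{-2}=0, p_{-1}=1, q_{-2}=1, q_{-1}=0), until the denominator exceeds 16:
  i=0: a_0=5, p_0 = 5*1 + 0 = 5, q_0 = 5*0 + 1 = 1.
  i=1: a_1=4, p_1 = 4*5 + 1 = 21, q_1 = 4*1 + 0 = 4.
  i=2: a_2=2, p_2 = 2*21 + 5 = 47, q_2 = 2*4 + 1 = 9.
  i=3: a_3=3, p_3 = 3*47 + 21 = 162, q_3 = 3*9 + 4 = 31.
q_3 = 31 > 16, so the last convergent with denominator <= 16 is p_2/q_2 = 47/9.
The closest fraction with denominator <= 16 is either p_2/q_2 or the intermediate fraction (k*p_2 + p_1)/(k*q_2 + q_1) with the largest k >= 1 whose denominator stays <= 16; these approach x as k grows, and every other convergent or intermediate fraction in range is farther away.
Largest k: floor((16 - q_1)/q_2) = floor((16 - 4)/9) = 1.
That gives (1*47 + 21)/(1*9 + 4) = 68/13.
Compare the errors: |x - 47/9| = |371*9 - 47*71|/(71*9) = 2/639, and |x - 68/13| = |371*13 - 68*71|/(71*13) = 5/923.
Cross-multiplying, 2*923 = 1846 < 3195 = 5*639, so 2/639 is smaller: the convergent 47/9 is closer to x than 68/13.

47/9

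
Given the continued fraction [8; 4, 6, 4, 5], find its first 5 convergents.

8/1, 33/4, 206/25, 857/104, 4491/545

Using the convergent recurrence p_i = a_i*p_{i-1} + p_{i-2}, q_i = a_i*q_{i-1} + q_{i-2} with p_{-2}=0, p_{-1}=1, q_{-2}=1, q_{-1}=0:
  i=0: a_0=8, p_0 = 8*1 + 0 = 8, q_0 = 8*0 + 1 = 1.
  i=1: a_1=4, p_1 = 4*8 + 1 = 33, q_1 = 4*1 + 0 = 4.
  i=2: a_2=6, p_2 = 6*33 + 8 = 206, q_2 = 6*4 + 1 = 25.
  i=3: a_3=4, p_3 = 4*206 + 33 = 857, q_3 = 4*25 + 4 = 104.
  i=4: a_4=5, p_4 = 5*857 + 206 = 4491, q_4 = 5*104 + 25 = 545.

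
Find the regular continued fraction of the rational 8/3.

Run the Euclidean algorithm on 8 and 3; the successive quotients are the partial quotients a_0, a_1, ... (each step inverts the fractional part left over by the previous one):
  8 = 2*3 + 2, so a_0 = 2.
  3 = 1*2 + 1, so a_1 = 1.
  2 = 2*1 + 0, so a_2 = 2.
The remainder reaches 0 after 3 divisions, so the expansion has 3 partial quotients, read off in order.

[2; 1, 2]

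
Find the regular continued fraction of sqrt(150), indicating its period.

[12; (4, 24)]

Write x_i = (sqrt(150) + m_i)/d_i with (m_0, d_0) = (0, 1). a_0 = floor(sqrt(150)) = 12, since 12^2 = 144 <= 150 < 169 = 13^2.
Iterate m_{i+1} = d_i*a_i - m_i, d_{i+1} = (150 - m_{i+1}^2)/d_i, a_{i+1} = floor((a_0 + m_{i+1})/d_{i+1}):
  m_1 = 1*12 - 0 = 12, d_1 = (150 - 12^2)/1 = 6/1 = 6, a_1 = floor((12 + 12)/6) = 4.
  m_2 = 6*4 - 12 = 12, d_2 = (150 - 12^2)/6 = 6/6 = 1, a_2 = floor((12 + 12)/1) = 24.
  m_3 = 1*24 - 12 = 12, d_3 = (150 - 12^2)/1 = 6/1 = 6: (m_3, d_3) = (m_1, d_1) = (12, 6), so from here the quotients repeat a_1, a_2; the period length is 2.
Hence the expansion of sqrt(150) is a_0 = 12 followed by the repeating block 4, 24 (period 2).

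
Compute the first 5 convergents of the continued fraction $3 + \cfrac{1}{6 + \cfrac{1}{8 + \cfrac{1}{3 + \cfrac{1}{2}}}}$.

3/1, 19/6, 155/49, 484/153, 1123/355

Using the convergent recurrence p_i = a_i*p_{i-1} + p_{i-2}, q_i = a_i*q_{i-1} + q_{i-2} with p_{-2}=0, p_{-1}=1, q_{-2}=1, q_{-1}=0:
  i=0: a_0=3, p_0 = 3*1 + 0 = 3, q_0 = 3*0 + 1 = 1.
  i=1: a_1=6, p_1 = 6*3 + 1 = 19, q_1 = 6*1 + 0 = 6.
  i=2: a_2=8, p_2 = 8*19 + 3 = 155, q_2 = 8*6 + 1 = 49.
  i=3: a_3=3, p_3 = 3*155 + 19 = 484, q_3 = 3*49 + 6 = 153.
  i=4: a_4=2, p_4 = 2*484 + 155 = 1123, q_4 = 2*153 + 49 = 355.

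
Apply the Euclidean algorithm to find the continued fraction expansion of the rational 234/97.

[2; 2, 2, 2, 1, 5]

Run the Euclidean algorithm on 234 and 97; the successive quotients are the partial quotients a_0, a_1, ... (each step inverts the fractional part left over by the previous one):
  234 = 2*97 + 40, so a_0 = 2.
  97 = 2*40 + 17, so a_1 = 2.
  40 = 2*17 + 6, so a_2 = 2.
  17 = 2*6 + 5, so a_3 = 2.
  6 = 1*5 + 1, so a_4 = 1.
  5 = 5*1 + 0, so a_5 = 5.
The remainder reaches 0 after 6 divisions, so the expansion has 6 partial quotients, read off in order.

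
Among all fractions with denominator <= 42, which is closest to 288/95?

Expand x = 288/95 as a continued fraction with the Euclidean algorithm:
  288 = 3*95 + 3, so a_0 = 3.
  95 = 31*3 + 2, so a_1 = 31.
  3 = 1*2 + 1, so a_2 = 1.
  2 = 2*1 + 0, so a_3 = 2.
so x = [3; 31, 1, 2].
Convergents (p_i = a_i*p_{i-1} + p_{i-2}, q_i = a_i*q_{i-1} + q_{i-2} with p_{-2}=0, p_{-1}=1, q_{-2}=1, q_{-1}=0), until the denominator exceeds 42:
  i=0: a_0=3, p_0 = 3*1 + 0 = 3, q_0 = 3*0 + 1 = 1.
  i=1: a_1=31, p_1 = 31*3 + 1 = 94, q_1 = 31*1 + 0 = 31.
  i=2: a_2=1, p_2 = 1*94 + 3 = 97, q_2 = 1*31 + 1 = 32.
  i=3: a_3=2, p_3 = 2*97 + 94 = 288, q_3 = 2*32 + 31 = 95.
q_3 = 95 > 42, so the last convergent with denominator <= 42 is p_2/q_2 = 97/32.
The closest fraction with denominator <= 42 is either p_2/q_2 or the intermediate fraction (k*p_2 + p_1)/(k*q_2 + q_1) with the largest k >= 1 whose denominator stays <= 42; these approach x as k grows, and every other convergent or intermediate fraction in range is farther away.
Largest k: floor((42 - q_1)/q_2) = floor((42 - 31)/32) = 0.
Since k = 0, no intermediate fraction beyond p_2/q_2 has denominator <= 42, so the convergent 97/32 is the closest (its error is |288*32 - 97*95|/(95*32) = 1/3040).

97/32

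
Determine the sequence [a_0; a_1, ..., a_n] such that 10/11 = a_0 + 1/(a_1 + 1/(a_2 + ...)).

Run the Euclidean algorithm on 10 and 11; the successive quotients are the partial quotients a_0, a_1, ... (each step inverts the fractional part left over by the previous one):
  10 = 0*11 + 10, so a_0 = 0.
  11 = 1*10 + 1, so a_1 = 1.
  10 = 10*1 + 0, so a_2 = 10.
The remainder reaches 0 after 3 divisions, so the expansion has 3 partial quotients, read off in order.

[0; 1, 10]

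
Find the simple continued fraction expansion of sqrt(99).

Write x_i = (sqrt(99) + m_i)/d_i with (m_0, d_0) = (0, 1). a_0 = floor(sqrt(99)) = 9, since 9^2 = 81 <= 99 < 100 = 10^2.
Iterate m_{i+1} = d_i*a_i - m_i, d_{i+1} = (99 - m_{i+1}^2)/d_i, a_{i+1} = floor((a_0 + m_{i+1})/d_{i+1}):
  m_1 = 1*9 - 0 = 9, d_1 = (99 - 9^2)/1 = 18/1 = 18, a_1 = floor((9 + 9)/18) = 1.
  m_2 = 18*1 - 9 = 9, d_2 = (99 - 9^2)/18 = 18/18 = 1, a_2 = floor((9 + 9)/1) = 18.
  m_3 = 1*18 - 9 = 9, d_3 = (99 - 9^2)/1 = 18/1 = 18: (m_3, d_3) = (m_1, d_1) = (9, 18), so from here the quotients repeat a_1, a_2; the period length is 2.
Hence the expansion of sqrt(99) is a_0 = 9 followed by the repeating block 1, 18 (period 2).

[9; (1, 18)]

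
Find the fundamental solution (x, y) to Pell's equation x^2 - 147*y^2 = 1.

First expand sqrt(147) as a continued fraction. With x_i = (sqrt(147) + m_i)/d_i and (m_0, d_0) = (0, 1): a_0 = floor(sqrt(147)) = 12, since 12^2 = 144 <= 147 < 169 = 13^2.
Iterate m_{i+1} = d_i*a_i - m_i, d_{i+1} = (147 - m_{i+1}^2)/d_i, a_{i+1} = floor((a_0 + m_{i+1})/d_{i+1}):
  m_1 = 1*12 - 0 = 12, d_1 = (147 - 12^2)/1 = 3/1 = 3, a_1 = floor((12 + 12)/3) = 8.
  m_2 = 3*8 - 12 = 12, d_2 = (147 - 12^2)/3 = 3/3 = 1, a_2 = floor((12 + 12)/1) = 24.
  m_3 = 1*24 - 12 = 12, d_3 = (147 - 12^2)/1 = 3/1 = 3: (m_3, d_3) = (m_1, d_1) = (12, 3), so from here the quotients repeat a_1, a_2; the period length is 2.
So sqrt(147) = [12; (8, 24)] with period length k = 2.
k is even, so the fundamental solution of x^2 - 147y^2 = 1 is (p_{k-1}, q_{k-1}) = (p_1, q_1); compute convergents through index 1.
Convergents (p_i = a_i*p_{i-1} + p_{i-2}, q_i = a_i*q_{i-1} + q_{i-2} with p_{-2}=0, p_{-1}=1, q_{-2}=1, q_{-1}=0):
  i=0: a_0=12, p_0 = 12*1 + 0 = 12, q_0 = 12*0 + 1 = 1.
  i=1: a_1=8, p_1 = 8*12 + 1 = 97, q_1 = 8*1 + 0 = 8.
Check: 97^2 - 147*8^2 = 9409 - 9408 = 1, so (x, y) = (97, 8) solves the equation, and by the theorem it is the least positive solution.

(x, y) = (97, 8)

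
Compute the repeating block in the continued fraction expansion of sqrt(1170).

[34; (4, 1, 6, 1, 4, 68)]

Write x_i = (sqrt(1170) + m_i)/d_i with (m_0, d_0) = (0, 1). a_0 = floor(sqrt(1170)) = 34, since 34^2 = 1156 <= 1170 < 1225 = 35^2.
Iterate m_{i+1} = d_i*a_i - m_i, d_{i+1} = (1170 - m_{i+1}^2)/d_i, a_{i+1} = floor((a_0 + m_{i+1})/d_{i+1}):
  m_1 = 1*34 - 0 = 34, d_1 = (1170 - 34^2)/1 = 14/1 = 14, a_1 = floor((34 + 34)/14) = 4.
  m_2 = 14*4 - 34 = 22, d_2 = (1170 - 22^2)/14 = 686/14 = 49, a_2 = floor((34 + 22)/49) = 1.
  m_3 = 49*1 - 22 = 27, d_3 = (1170 - 27^2)/49 = 441/49 = 9, a_3 = floor((34 + 27)/9) = 6.
  m_4 = 9*6 - 27 = 27, d_4 = (1170 - 27^2)/9 = 441/9 = 49, a_4 = floor((34 + 27)/49) = 1.
  m_5 = 49*1 - 27 = 22, d_5 = (1170 - 22^2)/49 = 686/49 = 14, a_5 = floor((34 + 22)/14) = 4.
  m_6 = 14*4 - 22 = 34, d_6 = (1170 - 34^2)/14 = 14/14 = 1, a_6 = floor((34 + 34)/1) = 68.
  m_7 = 1*68 - 34 = 34, d_7 = (1170 - 34^2)/1 = 14/1 = 14: (m_7, d_7) = (m_1, d_1) = (34, 14), so from here the quotients repeat a_1, ..., a_6; the period length is 6.
Hence the expansion of sqrt(1170) is a_0 = 34 followed by the repeating block 4, 1, 6, 1, 4, 68 (period 6).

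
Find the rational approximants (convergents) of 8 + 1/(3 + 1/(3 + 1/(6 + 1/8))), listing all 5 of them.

8/1, 25/3, 83/10, 523/63, 4267/514

Using the convergent recurrence p_i = a_i*p_{i-1} + p_{i-2}, q_i = a_i*q_{i-1} + q_{i-2} with p_{-2}=0, p_{-1}=1, q_{-2}=1, q_{-1}=0:
  i=0: a_0=8, p_0 = 8*1 + 0 = 8, q_0 = 8*0 + 1 = 1.
  i=1: a_1=3, p_1 = 3*8 + 1 = 25, q_1 = 3*1 + 0 = 3.
  i=2: a_2=3, p_2 = 3*25 + 8 = 83, q_2 = 3*3 + 1 = 10.
  i=3: a_3=6, p_3 = 6*83 + 25 = 523, q_3 = 6*10 + 3 = 63.
  i=4: a_4=8, p_4 = 8*523 + 83 = 4267, q_4 = 8*63 + 10 = 514.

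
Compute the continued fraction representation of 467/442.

[1; 17, 1, 2, 8]

Run the Euclidean algorithm on 467 and 442; the successive quotients are the partial quotients a_0, a_1, ... (each step inverts the fractional part left over by the previous one):
  467 = 1*442 + 25, so a_0 = 1.
  442 = 17*25 + 17, so a_1 = 17.
  25 = 1*17 + 8, so a_2 = 1.
  17 = 2*8 + 1, so a_3 = 2.
  8 = 8*1 + 0, so a_4 = 8.
The remainder reaches 0 after 5 divisions, so the expansion has 5 partial quotients, read off in order.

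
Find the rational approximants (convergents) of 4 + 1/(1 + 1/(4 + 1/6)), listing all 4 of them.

4/1, 5/1, 24/5, 149/31

Using the convergent recurrence p_i = a_i*p_{i-1} + p_{i-2}, q_i = a_i*q_{i-1} + q_{i-2} with p_{-2}=0, p_{-1}=1, q_{-2}=1, q_{-1}=0:
  i=0: a_0=4, p_0 = 4*1 + 0 = 4, q_0 = 4*0 + 1 = 1.
  i=1: a_1=1, p_1 = 1*4 + 1 = 5, q_1 = 1*1 + 0 = 1.
  i=2: a_2=4, p_2 = 4*5 + 4 = 24, q_2 = 4*1 + 1 = 5.
  i=3: a_3=6, p_3 = 6*24 + 5 = 149, q_3 = 6*5 + 1 = 31.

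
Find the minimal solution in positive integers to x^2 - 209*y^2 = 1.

(x, y) = (46551, 3220)

First expand sqrt(209) as a continued fraction. With x_i = (sqrt(209) + m_i)/d_i and (m_0, d_0) = (0, 1): a_0 = floor(sqrt(209)) = 14, since 14^2 = 196 <= 209 < 225 = 15^2.
Iterate m_{i+1} = d_i*a_i - m_i, d_{i+1} = (209 - m_{i+1}^2)/d_i, a_{i+1} = floor((a_0 + m_{i+1})/d_{i+1}):
  m_1 = 1*14 - 0 = 14, d_1 = (209 - 14^2)/1 = 13/1 = 13, a_1 = floor((14 + 14)/13) = 2.
  m_2 = 13*2 - 14 = 12, d_2 = (209 - 12^2)/13 = 65/13 = 5, a_2 = floor((14 + 12)/5) = 5.
  m_3 = 5*5 - 12 = 13, d_3 = (209 - 13^2)/5 = 40/5 = 8, a_3 = floor((14 + 13)/8) = 3.
  m_4 = 8*3 - 13 = 11, d_4 = (209 - 11^2)/8 = 88/8 = 11, a_4 = floor((14 + 11)/11) = 2.
  m_5 = 11*2 - 11 = 11, d_5 = (209 - 11^2)/11 = 88/11 = 8, a_5 = floor((14 + 11)/8) = 3.
  m_6 = 8*3 - 11 = 13, d_6 = (209 - 13^2)/8 = 40/8 = 5, a_6 = floor((14 + 13)/5) = 5.
  m_7 = 5*5 - 13 = 12, d_7 = (209 - 12^2)/5 = 65/5 = 13, a_7 = floor((14 + 12)/13) = 2.
  m_8 = 13*2 - 12 = 14, d_8 = (209 - 14^2)/13 = 13/13 = 1, a_8 = floor((14 + 14)/1) = 28.
  m_9 = 1*28 - 14 = 14, d_9 = (209 - 14^2)/1 = 13/1 = 13: (m_9, d_9) = (m_1, d_1) = (14, 13), so from here the quotients repeat a_1, ..., a_8; the period length is 8.
So sqrt(209) = [14; (2, 5, 3, 2, 3, 5, 2, 28)] with period length k = 8.
k is even, so the fundamental solution of x^2 - 209y^2 = 1 is (p_{k-1}, q_{k-1}) = (p_7, q_7); compute convergents through index 7.
Convergents (p_i = a_i*p_{i-1} + p_{i-2}, q_i = a_i*q_{i-1} + q_{i-2} with p_{-2}=0, p_{-1}=1, q_{-2}=1, q_{-1}=0):
  i=0: a_0=14, p_0 = 14*1 + 0 = 14, q_0 = 14*0 + 1 = 1.
  i=1: a_1=2, p_1 = 2*14 + 1 = 29, q_1 = 2*1 + 0 = 2.
  i=2: a_2=5, p_2 = 5*29 + 14 = 159, q_2 = 5*2 + 1 = 11.
  i=3: a_3=3, p_3 = 3*159 + 29 = 506, q_3 = 3*11 + 2 = 35.
  i=4: a_4=2, p_4 = 2*506 + 159 = 1171, q_4 = 2*35 + 11 = 81.
  i=5: a_5=3, p_5 = 3*1171 + 506 = 4019, q_5 = 3*81 + 35 = 278.
  i=6: a_6=5, p_6 = 5*4019 + 1171 = 21266, q_6 = 5*278 + 81 = 1471.
  i=7: a_7=2, p_7 = 2*21266 + 4019 = 46551, q_7 = 2*1471 + 278 = 3220.
Check: 46551^2 - 209*3220^2 = 2166995601 - 2166995600 = 1, so (x, y) = (46551, 3220) solves the equation, and by the theorem it is the least positive solution.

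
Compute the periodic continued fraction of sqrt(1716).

[41; (2, 2, 1, 4, 2, 6, 2, 4, 1, 2, 2, 82)]

Write x_i = (sqrt(1716) + m_i)/d_i with (m_0, d_0) = (0, 1). a_0 = floor(sqrt(1716)) = 41, since 41^2 = 1681 <= 1716 < 1764 = 42^2.
Iterate m_{i+1} = d_i*a_i - m_i, d_{i+1} = (1716 - m_{i+1}^2)/d_i, a_{i+1} = floor((a_0 + m_{i+1})/d_{i+1}):
  m_1 = 1*41 - 0 = 41, d_1 = (1716 - 41^2)/1 = 35/1 = 35, a_1 = floor((41 + 41)/35) = 2.
  m_2 = 35*2 - 41 = 29, d_2 = (1716 - 29^2)/35 = 875/35 = 25, a_2 = floor((41 + 29)/25) = 2.
  m_3 = 25*2 - 29 = 21, d_3 = (1716 - 21^2)/25 = 1275/25 = 51, a_3 = floor((41 + 21)/51) = 1.
  m_4 = 51*1 - 21 = 30, d_4 = (1716 - 30^2)/51 = 816/51 = 16, a_4 = floor((41 + 30)/16) = 4.
  m_5 = 16*4 - 30 = 34, d_5 = (1716 - 34^2)/16 = 560/16 = 35, a_5 = floor((41 + 34)/35) = 2.
  m_6 = 35*2 - 34 = 36, d_6 = (1716 - 36^2)/35 = 420/35 = 12, a_6 = floor((41 + 36)/12) = 6.
  m_7 = 12*6 - 36 = 36, d_7 = (1716 - 36^2)/12 = 420/12 = 35, a_7 = floor((41 + 36)/35) = 2.
  m_8 = 35*2 - 36 = 34, d_8 = (1716 - 34^2)/35 = 560/35 = 16, a_8 = floor((41 + 34)/16) = 4.
  m_9 = 16*4 - 34 = 30, d_9 = (1716 - 30^2)/16 = 816/16 = 51, a_9 = floor((41 + 30)/51) = 1.
  m_10 = 51*1 - 30 = 21, d_10 = (1716 - 21^2)/51 = 1275/51 = 25, a_10 = floor((41 + 21)/25) = 2.
  m_11 = 25*2 - 21 = 29, d_11 = (1716 - 29^2)/25 = 875/25 = 35, a_11 = floor((41 + 29)/35) = 2.
  m_12 = 35*2 - 29 = 41, d_12 = (1716 - 41^2)/35 = 35/35 = 1, a_12 = floor((41 + 41)/1) = 82.
  m_13 = 1*82 - 41 = 41, d_13 = (1716 - 41^2)/1 = 35/1 = 35: (m_13, d_13) = (m_1, d_1) = (41, 35), so from here the quotients repeat a_1, ..., a_12; the period length is 12.
Hence the expansion of sqrt(1716) is a_0 = 41 followed by the repeating block 2, 2, 1, 4, 2, 6, 2, 4, 1, 2, 2, 82 (period 12).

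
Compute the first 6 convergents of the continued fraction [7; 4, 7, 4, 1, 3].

Using the convergent recurrence p_i = a_i*p_{i-1} + p_{i-2}, q_i = a_i*q_{i-1} + q_{i-2} with p_{-2}=0, p_{-1}=1, q_{-2}=1, q_{-1}=0:
  i=0: a_0=7, p_0 = 7*1 + 0 = 7, q_0 = 7*0 + 1 = 1.
  i=1: a_1=4, p_1 = 4*7 + 1 = 29, q_1 = 4*1 + 0 = 4.
  i=2: a_2=7, p_2 = 7*29 + 7 = 210, q_2 = 7*4 + 1 = 29.
  i=3: a_3=4, p_3 = 4*210 + 29 = 869, q_3 = 4*29 + 4 = 120.
  i=4: a_4=1, p_4 = 1*869 + 210 = 1079, q_4 = 1*120 + 29 = 149.
  i=5: a_5=3, p_5 = 3*1079 + 869 = 4106, q_5 = 3*149 + 120 = 567.

7/1, 29/4, 210/29, 869/120, 1079/149, 4106/567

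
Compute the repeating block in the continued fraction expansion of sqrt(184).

Write x_i = (sqrt(184) + m_i)/d_i with (m_0, d_0) = (0, 1). a_0 = floor(sqrt(184)) = 13, since 13^2 = 169 <= 184 < 196 = 14^2.
Iterate m_{i+1} = d_i*a_i - m_i, d_{i+1} = (184 - m_{i+1}^2)/d_i, a_{i+1} = floor((a_0 + m_{i+1})/d_{i+1}):
  m_1 = 1*13 - 0 = 13, d_1 = (184 - 13^2)/1 = 15/1 = 15, a_1 = floor((13 + 13)/15) = 1.
  m_2 = 15*1 - 13 = 2, d_2 = (184 - 2^2)/15 = 180/15 = 12, a_2 = floor((13 + 2)/12) = 1.
  m_3 = 12*1 - 2 = 10, d_3 = (184 - 10^2)/12 = 84/12 = 7, a_3 = floor((13 + 10)/7) = 3.
  m_4 = 7*3 - 10 = 11, d_4 = (184 - 11^2)/7 = 63/7 = 9, a_4 = floor((13 + 11)/9) = 2.
  m_5 = 9*2 - 11 = 7, d_5 = (184 - 7^2)/9 = 135/9 = 15, a_5 = floor((13 + 7)/15) = 1.
  m_6 = 15*1 - 7 = 8, d_6 = (184 - 8^2)/15 = 120/15 = 8, a_6 = floor((13 + 8)/8) = 2.
  m_7 = 8*2 - 8 = 8, d_7 = (184 - 8^2)/8 = 120/8 = 15, a_7 = floor((13 + 8)/15) = 1.
  m_8 = 15*1 - 8 = 7, d_8 = (184 - 7^2)/15 = 135/15 = 9, a_8 = floor((13 + 7)/9) = 2.
  m_9 = 9*2 - 7 = 11, d_9 = (184 - 11^2)/9 = 63/9 = 7, a_9 = floor((13 + 11)/7) = 3.
  m_10 = 7*3 - 11 = 10, d_10 = (184 - 10^2)/7 = 84/7 = 12, a_10 = floor((13 + 10)/12) = 1.
  m_11 = 12*1 - 10 = 2, d_11 = (184 - 2^2)/12 = 180/12 = 15, a_11 = floor((13 + 2)/15) = 1.
  m_12 = 15*1 - 2 = 13, d_12 = (184 - 13^2)/15 = 15/15 = 1, a_12 = floor((13 + 13)/1) = 26.
  m_13 = 1*26 - 13 = 13, d_13 = (184 - 13^2)/1 = 15/1 = 15: (m_13, d_13) = (m_1, d_1) = (13, 15), so from here the quotients repeat a_1, ..., a_12; the period length is 12.
Hence the expansion of sqrt(184) is a_0 = 13 followed by the repeating block 1, 1, 3, 2, 1, 2, 1, 2, 3, 1, 1, 26 (period 12).

[13; (1, 1, 3, 2, 1, 2, 1, 2, 3, 1, 1, 26)]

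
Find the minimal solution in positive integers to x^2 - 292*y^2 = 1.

(x, y) = (2281249, 133500)

First expand sqrt(292) as a continued fraction. With x_i = (sqrt(292) + m_i)/d_i and (m_0, d_0) = (0, 1): a_0 = floor(sqrt(292)) = 17, since 17^2 = 289 <= 292 < 324 = 18^2.
Iterate m_{i+1} = d_i*a_i - m_i, d_{i+1} = (292 - m_{i+1}^2)/d_i, a_{i+1} = floor((a_0 + m_{i+1})/d_{i+1}):
  m_1 = 1*17 - 0 = 17, d_1 = (292 - 17^2)/1 = 3/1 = 3, a_1 = floor((17 + 17)/3) = 11.
  m_2 = 3*11 - 17 = 16, d_2 = (292 - 16^2)/3 = 36/3 = 12, a_2 = floor((17 + 16)/12) = 2.
  m_3 = 12*2 - 16 = 8, d_3 = (292 - 8^2)/12 = 228/12 = 19, a_3 = floor((17 + 8)/19) = 1.
  m_4 = 19*1 - 8 = 11, d_4 = (292 - 11^2)/19 = 171/19 = 9, a_4 = floor((17 + 11)/9) = 3.
  m_5 = 9*3 - 11 = 16, d_5 = (292 - 16^2)/9 = 36/9 = 4, a_5 = floor((17 + 16)/4) = 8.
  m_6 = 4*8 - 16 = 16, d_6 = (292 - 16^2)/4 = 36/4 = 9, a_6 = floor((17 + 16)/9) = 3.
  m_7 = 9*3 - 16 = 11, d_7 = (292 - 11^2)/9 = 171/9 = 19, a_7 = floor((17 + 11)/19) = 1.
  m_8 = 19*1 - 11 = 8, d_8 = (292 - 8^2)/19 = 228/19 = 12, a_8 = floor((17 + 8)/12) = 2.
  m_9 = 12*2 - 8 = 16, d_9 = (292 - 16^2)/12 = 36/12 = 3, a_9 = floor((17 + 16)/3) = 11.
  m_10 = 3*11 - 16 = 17, d_10 = (292 - 17^2)/3 = 3/3 = 1, a_10 = floor((17 + 17)/1) = 34.
  m_11 = 1*34 - 17 = 17, d_11 = (292 - 17^2)/1 = 3/1 = 3: (m_11, d_11) = (m_1, d_1) = (17, 3), so from here the quotients repeat a_1, ..., a_10; the period length is 10.
So sqrt(292) = [17; (11, 2, 1, 3, 8, 3, 1, 2, 11, 34)] with period length k = 10.
k is even, so the fundamental solution of x^2 - 292y^2 = 1 is (p_{k-1}, q_{k-1}) = (p_9, q_9); compute convergents through index 9.
Convergents (p_i = a_i*p_{i-1} + p_{i-2}, q_i = a_i*q_{i-1} + q_{i-2} with p_{-2}=0, p_{-1}=1, q_{-2}=1, q_{-1}=0):
  i=0: a_0=17, p_0 = 17*1 + 0 = 17, q_0 = 17*0 + 1 = 1.
  i=1: a_1=11, p_1 = 11*17 + 1 = 188, q_1 = 11*1 + 0 = 11.
  i=2: a_2=2, p_2 = 2*188 + 17 = 393, q_2 = 2*11 + 1 = 23.
  i=3: a_3=1, p_3 = 1*393 + 188 = 581, q_3 = 1*23 + 11 = 34.
  i=4: a_4=3, p_4 = 3*581 + 393 = 2136, q_4 = 3*34 + 23 = 125.
  i=5: a_5=8, p_5 = 8*2136 + 581 = 17669, q_5 = 8*125 + 34 = 1034.
  i=6: a_6=3, p_6 = 3*17669 + 2136 = 55143, q_6 = 3*1034 + 125 = 3227.
  i=7: a_7=1, p_7 = 1*55143 + 17669 = 72812, q_7 = 1*3227 + 1034 = 4261.
  i=8: a_8=2, p_8 = 2*72812 + 55143 = 200767, q_8 = 2*4261 + 3227 = 11749.
  i=9: a_9=11, p_9 = 11*200767 + 72812 = 2281249, q_9 = 11*11749 + 4261 = 133500.
Check: 2281249^2 - 292*133500^2 = 5204097000001 - 5204097000000 = 1, so (x, y) = (2281249, 133500) solves the equation, and by the theorem it is the least positive solution.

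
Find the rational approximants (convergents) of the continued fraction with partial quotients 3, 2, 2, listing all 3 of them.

3/1, 7/2, 17/5

Using the convergent recurrence p_i = a_i*p_{i-1} + p_{i-2}, q_i = a_i*q_{i-1} + q_{i-2} with p_{-2}=0, p_{-1}=1, q_{-2}=1, q_{-1}=0:
  i=0: a_0=3, p_0 = 3*1 + 0 = 3, q_0 = 3*0 + 1 = 1.
  i=1: a_1=2, p_1 = 2*3 + 1 = 7, q_1 = 2*1 + 0 = 2.
  i=2: a_2=2, p_2 = 2*7 + 3 = 17, q_2 = 2*2 + 1 = 5.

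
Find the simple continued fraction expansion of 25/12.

Run the Euclidean algorithm on 25 and 12; the successive quotients are the partial quotients a_0, a_1, ... (each step inverts the fractional part left over by the previous one):
  25 = 2*12 + 1, so a_0 = 2.
  12 = 12*1 + 0, so a_1 = 12.
The remainder reaches 0 after 2 divisions, so the expansion has 2 partial quotients, read off in order.

[2; 12]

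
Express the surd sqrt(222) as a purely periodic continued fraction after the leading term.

[14; (1, 8, 1, 28)]

Write x_i = (sqrt(222) + m_i)/d_i with (m_0, d_0) = (0, 1). a_0 = floor(sqrt(222)) = 14, since 14^2 = 196 <= 222 < 225 = 15^2.
Iterate m_{i+1} = d_i*a_i - m_i, d_{i+1} = (222 - m_{i+1}^2)/d_i, a_{i+1} = floor((a_0 + m_{i+1})/d_{i+1}):
  m_1 = 1*14 - 0 = 14, d_1 = (222 - 14^2)/1 = 26/1 = 26, a_1 = floor((14 + 14)/26) = 1.
  m_2 = 26*1 - 14 = 12, d_2 = (222 - 12^2)/26 = 78/26 = 3, a_2 = floor((14 + 12)/3) = 8.
  m_3 = 3*8 - 12 = 12, d_3 = (222 - 12^2)/3 = 78/3 = 26, a_3 = floor((14 + 12)/26) = 1.
  m_4 = 26*1 - 12 = 14, d_4 = (222 - 14^2)/26 = 26/26 = 1, a_4 = floor((14 + 14)/1) = 28.
  m_5 = 1*28 - 14 = 14, d_5 = (222 - 14^2)/1 = 26/1 = 26: (m_5, d_5) = (m_1, d_1) = (14, 26), so from here the quotients repeat a_1, ..., a_4; the period length is 4.
Hence the expansion of sqrt(222) is a_0 = 14 followed by the repeating block 1, 8, 1, 28 (period 4).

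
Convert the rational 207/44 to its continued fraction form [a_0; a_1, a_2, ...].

Run the Euclidean algorithm on 207 and 44; the successive quotients are the partial quotients a_0, a_1, ... (each step inverts the fractional part left over by the previous one):
  207 = 4*44 + 31, so a_0 = 4.
  44 = 1*31 + 13, so a_1 = 1.
  31 = 2*13 + 5, so a_2 = 2.
  13 = 2*5 + 3, so a_3 = 2.
  5 = 1*3 + 2, so a_4 = 1.
  3 = 1*2 + 1, so a_5 = 1.
  2 = 2*1 + 0, so a_6 = 2.
The remainder reaches 0 after 7 divisions, so the expansion has 7 partial quotients, read off in order.

[4; 1, 2, 2, 1, 1, 2]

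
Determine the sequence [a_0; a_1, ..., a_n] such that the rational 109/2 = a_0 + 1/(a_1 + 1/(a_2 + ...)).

Run the Euclidean algorithm on 109 and 2; the successive quotients are the partial quotients a_0, a_1, ... (each step inverts the fractional part left over by the previous one):
  109 = 54*2 + 1, so a_0 = 54.
  2 = 2*1 + 0, so a_1 = 2.
The remainder reaches 0 after 2 divisions, so the expansion has 2 partial quotients, read off in order.

[54; 2]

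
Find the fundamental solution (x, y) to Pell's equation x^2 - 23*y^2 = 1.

(x, y) = (24, 5)

First expand sqrt(23) as a continued fraction. With x_i = (sqrt(23) + m_i)/d_i and (m_0, d_0) = (0, 1): a_0 = floor(sqrt(23)) = 4, since 4^2 = 16 <= 23 < 25 = 5^2.
Iterate m_{i+1} = d_i*a_i - m_i, d_{i+1} = (23 - m_{i+1}^2)/d_i, a_{i+1} = floor((a_0 + m_{i+1})/d_{i+1}):
  m_1 = 1*4 - 0 = 4, d_1 = (23 - 4^2)/1 = 7/1 = 7, a_1 = floor((4 + 4)/7) = 1.
  m_2 = 7*1 - 4 = 3, d_2 = (23 - 3^2)/7 = 14/7 = 2, a_2 = floor((4 + 3)/2) = 3.
  m_3 = 2*3 - 3 = 3, d_3 = (23 - 3^2)/2 = 14/2 = 7, a_3 = floor((4 + 3)/7) = 1.
  m_4 = 7*1 - 3 = 4, d_4 = (23 - 4^2)/7 = 7/7 = 1, a_4 = floor((4 + 4)/1) = 8.
  m_5 = 1*8 - 4 = 4, d_5 = (23 - 4^2)/1 = 7/1 = 7: (m_5, d_5) = (m_1, d_1) = (4, 7), so from here the quotients repeat a_1, ..., a_4; the period length is 4.
So sqrt(23) = [4; (1, 3, 1, 8)] with period length k = 4.
k is even, so the fundamental solution of x^2 - 23y^2 = 1 is (p_{k-1}, q_{k-1}) = (p_3, q_3); compute convergents through index 3.
Convergents (p_i = a_i*p_{i-1} + p_{i-2}, q_i = a_i*q_{i-1} + q_{i-2} with p_{-2}=0, p_{-1}=1, q_{-2}=1, q_{-1}=0):
  i=0: a_0=4, p_0 = 4*1 + 0 = 4, q_0 = 4*0 + 1 = 1.
  i=1: a_1=1, p_1 = 1*4 + 1 = 5, q_1 = 1*1 + 0 = 1.
  i=2: a_2=3, p_2 = 3*5 + 4 = 19, q_2 = 3*1 + 1 = 4.
  i=3: a_3=1, p_3 = 1*19 + 5 = 24, q_3 = 1*4 + 1 = 5.
Check: 24^2 - 23*5^2 = 576 - 575 = 1, so (x, y) = (24, 5) solves the equation, and by the theorem it is the least positive solution.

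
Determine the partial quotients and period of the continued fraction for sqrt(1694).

[41; (6, 3, 7, 1, 10, 1, 7, 3, 6, 82)]

Write x_i = (sqrt(1694) + m_i)/d_i with (m_0, d_0) = (0, 1). a_0 = floor(sqrt(1694)) = 41, since 41^2 = 1681 <= 1694 < 1764 = 42^2.
Iterate m_{i+1} = d_i*a_i - m_i, d_{i+1} = (1694 - m_{i+1}^2)/d_i, a_{i+1} = floor((a_0 + m_{i+1})/d_{i+1}):
  m_1 = 1*41 - 0 = 41, d_1 = (1694 - 41^2)/1 = 13/1 = 13, a_1 = floor((41 + 41)/13) = 6.
  m_2 = 13*6 - 41 = 37, d_2 = (1694 - 37^2)/13 = 325/13 = 25, a_2 = floor((41 + 37)/25) = 3.
  m_3 = 25*3 - 37 = 38, d_3 = (1694 - 38^2)/25 = 250/25 = 10, a_3 = floor((41 + 38)/10) = 7.
  m_4 = 10*7 - 38 = 32, d_4 = (1694 - 32^2)/10 = 670/10 = 67, a_4 = floor((41 + 32)/67) = 1.
  m_5 = 67*1 - 32 = 35, d_5 = (1694 - 35^2)/67 = 469/67 = 7, a_5 = floor((41 + 35)/7) = 10.
  m_6 = 7*10 - 35 = 35, d_6 = (1694 - 35^2)/7 = 469/7 = 67, a_6 = floor((41 + 35)/67) = 1.
  m_7 = 67*1 - 35 = 32, d_7 = (1694 - 32^2)/67 = 670/67 = 10, a_7 = floor((41 + 32)/10) = 7.
  m_8 = 10*7 - 32 = 38, d_8 = (1694 - 38^2)/10 = 250/10 = 25, a_8 = floor((41 + 38)/25) = 3.
  m_9 = 25*3 - 38 = 37, d_9 = (1694 - 37^2)/25 = 325/25 = 13, a_9 = floor((41 + 37)/13) = 6.
  m_10 = 13*6 - 37 = 41, d_10 = (1694 - 41^2)/13 = 13/13 = 1, a_10 = floor((41 + 41)/1) = 82.
  m_11 = 1*82 - 41 = 41, d_11 = (1694 - 41^2)/1 = 13/1 = 13: (m_11, d_11) = (m_1, d_1) = (41, 13), so from here the quotients repeat a_1, ..., a_10; the period length is 10.
Hence the expansion of sqrt(1694) is a_0 = 41 followed by the repeating block 6, 3, 7, 1, 10, 1, 7, 3, 6, 82 (period 10).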